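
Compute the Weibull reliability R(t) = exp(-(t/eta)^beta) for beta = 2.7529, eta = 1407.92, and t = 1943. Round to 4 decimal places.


beta = 2.7529, eta = 1407.92, t = 1943
t/eta = 1943 / 1407.92 = 1.3801
(t/eta)^beta = 1.3801^2.7529 = 2.4273
R(t) = exp(-2.4273)
R(t) = 0.0883

0.0883


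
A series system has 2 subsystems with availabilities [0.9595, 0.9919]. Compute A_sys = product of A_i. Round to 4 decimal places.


Subsystems: [0.9595, 0.9919]
After subsystem 1 (A=0.9595): product = 0.9595
After subsystem 2 (A=0.9919): product = 0.9517
A_sys = 0.9517

0.9517


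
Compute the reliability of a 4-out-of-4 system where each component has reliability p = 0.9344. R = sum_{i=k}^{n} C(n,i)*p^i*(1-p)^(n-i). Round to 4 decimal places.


k = 4, n = 4, p = 0.9344
i=4: C(4,4)=1 * 0.9344^4 * 0.0656^0 = 0.7623
R = sum of terms = 0.7623

0.7623


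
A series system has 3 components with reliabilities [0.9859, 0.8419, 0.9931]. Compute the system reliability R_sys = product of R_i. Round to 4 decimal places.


Components: [0.9859, 0.8419, 0.9931]
After component 1 (R=0.9859): product = 0.9859
After component 2 (R=0.8419): product = 0.83
After component 3 (R=0.9931): product = 0.8243
R_sys = 0.8243

0.8243


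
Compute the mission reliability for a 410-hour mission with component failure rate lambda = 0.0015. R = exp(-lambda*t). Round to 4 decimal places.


lambda = 0.0015
mission_time = 410
lambda * t = 0.0015 * 410 = 0.615
R = exp(-0.615)
R = 0.5406

0.5406


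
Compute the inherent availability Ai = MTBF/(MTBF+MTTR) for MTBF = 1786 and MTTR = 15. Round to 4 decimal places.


MTBF = 1786
MTTR = 15
MTBF + MTTR = 1801
Ai = 1786 / 1801
Ai = 0.9917

0.9917


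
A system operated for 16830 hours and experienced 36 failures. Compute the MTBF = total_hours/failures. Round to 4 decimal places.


total_hours = 16830
failures = 36
MTBF = 16830 / 36
MTBF = 467.5

467.5


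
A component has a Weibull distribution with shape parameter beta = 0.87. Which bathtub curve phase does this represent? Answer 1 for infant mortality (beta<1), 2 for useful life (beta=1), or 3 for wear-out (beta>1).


beta = 0.87
Compare beta to 1:
beta < 1 => infant mortality (phase 1)
beta = 1 => useful life (phase 2)
beta > 1 => wear-out (phase 3)
Since beta = 0.87, this is infant mortality (decreasing failure rate)
Phase = 1

1


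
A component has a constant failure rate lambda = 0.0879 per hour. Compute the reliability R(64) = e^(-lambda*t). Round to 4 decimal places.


lambda = 0.0879
t = 64
lambda * t = 5.6256
R(t) = e^(-5.6256)
R(t) = 0.0036

0.0036


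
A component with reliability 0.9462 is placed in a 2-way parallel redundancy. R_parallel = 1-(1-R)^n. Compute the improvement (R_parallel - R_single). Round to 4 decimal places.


R_single = 0.9462, n = 2
1 - R_single = 0.0538
(1 - R_single)^n = 0.0538^2 = 0.0029
R_parallel = 1 - 0.0029 = 0.9971
Improvement = 0.9971 - 0.9462
Improvement = 0.0509

0.0509


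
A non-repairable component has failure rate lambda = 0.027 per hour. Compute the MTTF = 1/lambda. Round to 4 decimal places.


lambda = 0.027
MTTF = 1 / 0.027
MTTF = 37.037

37.037


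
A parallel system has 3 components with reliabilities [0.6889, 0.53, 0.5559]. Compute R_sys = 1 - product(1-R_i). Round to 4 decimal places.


Components: [0.6889, 0.53, 0.5559]
(1 - 0.6889) = 0.3111, running product = 0.3111
(1 - 0.53) = 0.47, running product = 0.1462
(1 - 0.5559) = 0.4441, running product = 0.0649
Product of (1-R_i) = 0.0649
R_sys = 1 - 0.0649 = 0.9351

0.9351


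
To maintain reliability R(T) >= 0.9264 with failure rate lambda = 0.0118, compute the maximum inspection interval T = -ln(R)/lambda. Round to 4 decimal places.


R_target = 0.9264
lambda = 0.0118
-ln(0.9264) = 0.0764
T = 0.0764 / 0.0118
T = 6.4787

6.4787


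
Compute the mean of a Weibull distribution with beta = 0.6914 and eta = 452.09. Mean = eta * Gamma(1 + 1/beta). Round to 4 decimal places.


beta = 0.6914, eta = 452.09
1/beta = 1.4463
1 + 1/beta = 2.4463
Gamma(2.4463) = 1.281
Mean = 452.09 * 1.281
Mean = 579.1407

579.1407


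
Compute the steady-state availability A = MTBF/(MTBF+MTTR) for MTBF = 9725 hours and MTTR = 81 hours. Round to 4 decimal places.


MTBF = 9725
MTTR = 81
MTBF + MTTR = 9806
A = 9725 / 9806
A = 0.9917

0.9917


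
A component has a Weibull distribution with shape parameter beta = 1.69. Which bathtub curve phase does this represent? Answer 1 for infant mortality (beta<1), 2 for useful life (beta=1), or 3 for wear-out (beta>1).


beta = 1.69
Compare beta to 1:
beta < 1 => infant mortality (phase 1)
beta = 1 => useful life (phase 2)
beta > 1 => wear-out (phase 3)
Since beta = 1.69, this is wear-out (increasing failure rate)
Phase = 3

3


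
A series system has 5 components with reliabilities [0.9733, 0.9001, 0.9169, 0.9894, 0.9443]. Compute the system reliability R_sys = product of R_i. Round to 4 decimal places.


Components: [0.9733, 0.9001, 0.9169, 0.9894, 0.9443]
After component 1 (R=0.9733): product = 0.9733
After component 2 (R=0.9001): product = 0.8761
After component 3 (R=0.9169): product = 0.8033
After component 4 (R=0.9894): product = 0.7948
After component 5 (R=0.9443): product = 0.7505
R_sys = 0.7505

0.7505


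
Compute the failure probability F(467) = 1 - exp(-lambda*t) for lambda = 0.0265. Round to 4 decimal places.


lambda = 0.0265, t = 467
lambda * t = 12.3755
exp(-12.3755) = 0.0
F(t) = 1 - 0.0
F(t) = 1.0

1.0


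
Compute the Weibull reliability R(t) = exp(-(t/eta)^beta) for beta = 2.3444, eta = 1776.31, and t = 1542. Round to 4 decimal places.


beta = 2.3444, eta = 1776.31, t = 1542
t/eta = 1542 / 1776.31 = 0.8681
(t/eta)^beta = 0.8681^2.3444 = 0.7178
R(t) = exp(-0.7178)
R(t) = 0.4878

0.4878


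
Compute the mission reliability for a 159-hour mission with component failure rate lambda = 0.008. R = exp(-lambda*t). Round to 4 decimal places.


lambda = 0.008
mission_time = 159
lambda * t = 0.008 * 159 = 1.272
R = exp(-1.272)
R = 0.2803

0.2803


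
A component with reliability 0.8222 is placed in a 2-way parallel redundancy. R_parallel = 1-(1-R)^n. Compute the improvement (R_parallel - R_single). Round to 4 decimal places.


R_single = 0.8222, n = 2
1 - R_single = 0.1778
(1 - R_single)^n = 0.1778^2 = 0.0316
R_parallel = 1 - 0.0316 = 0.9684
Improvement = 0.9684 - 0.8222
Improvement = 0.1462

0.1462


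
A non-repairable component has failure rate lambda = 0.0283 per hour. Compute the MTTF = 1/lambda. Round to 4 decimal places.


lambda = 0.0283
MTTF = 1 / 0.0283
MTTF = 35.3357

35.3357


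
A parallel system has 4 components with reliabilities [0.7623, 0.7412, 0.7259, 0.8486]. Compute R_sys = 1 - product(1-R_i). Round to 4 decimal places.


Components: [0.7623, 0.7412, 0.7259, 0.8486]
(1 - 0.7623) = 0.2377, running product = 0.2377
(1 - 0.7412) = 0.2588, running product = 0.0615
(1 - 0.7259) = 0.2741, running product = 0.0169
(1 - 0.8486) = 0.1514, running product = 0.0026
Product of (1-R_i) = 0.0026
R_sys = 1 - 0.0026 = 0.9974

0.9974


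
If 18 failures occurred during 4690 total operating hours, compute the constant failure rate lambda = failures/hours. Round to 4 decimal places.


failures = 18
total_hours = 4690
lambda = 18 / 4690
lambda = 0.0038

0.0038


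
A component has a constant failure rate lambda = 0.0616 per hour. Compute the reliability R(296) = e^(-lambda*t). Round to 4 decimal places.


lambda = 0.0616
t = 296
lambda * t = 18.2336
R(t) = e^(-18.2336)
R(t) = 0.0

0.0


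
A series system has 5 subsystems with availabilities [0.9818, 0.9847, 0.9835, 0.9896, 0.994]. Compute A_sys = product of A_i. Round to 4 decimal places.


Subsystems: [0.9818, 0.9847, 0.9835, 0.9896, 0.994]
After subsystem 1 (A=0.9818): product = 0.9818
After subsystem 2 (A=0.9847): product = 0.9668
After subsystem 3 (A=0.9835): product = 0.9508
After subsystem 4 (A=0.9896): product = 0.9409
After subsystem 5 (A=0.994): product = 0.9353
A_sys = 0.9353

0.9353


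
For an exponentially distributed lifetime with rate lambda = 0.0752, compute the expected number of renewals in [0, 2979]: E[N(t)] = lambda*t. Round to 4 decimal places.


lambda = 0.0752
t = 2979
E[N(t)] = lambda * t
E[N(t)] = 0.0752 * 2979
E[N(t)] = 224.0208

224.0208


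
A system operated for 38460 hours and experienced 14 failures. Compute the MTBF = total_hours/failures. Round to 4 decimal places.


total_hours = 38460
failures = 14
MTBF = 38460 / 14
MTBF = 2747.1429

2747.1429


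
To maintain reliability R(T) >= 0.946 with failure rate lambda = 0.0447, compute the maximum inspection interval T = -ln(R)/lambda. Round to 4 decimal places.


R_target = 0.946
lambda = 0.0447
-ln(0.946) = 0.0555
T = 0.0555 / 0.0447
T = 1.2419

1.2419


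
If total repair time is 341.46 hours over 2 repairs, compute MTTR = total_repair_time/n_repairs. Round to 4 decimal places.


total_repair_time = 341.46
n_repairs = 2
MTTR = 341.46 / 2
MTTR = 170.73

170.73


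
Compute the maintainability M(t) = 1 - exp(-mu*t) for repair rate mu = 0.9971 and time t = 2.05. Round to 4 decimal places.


mu = 0.9971, t = 2.05
mu * t = 0.9971 * 2.05 = 2.0441
exp(-2.0441) = 0.1295
M(t) = 1 - 0.1295
M(t) = 0.8705

0.8705


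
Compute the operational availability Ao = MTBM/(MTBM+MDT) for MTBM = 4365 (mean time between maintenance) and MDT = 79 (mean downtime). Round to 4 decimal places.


MTBM = 4365
MDT = 79
MTBM + MDT = 4444
Ao = 4365 / 4444
Ao = 0.9822

0.9822


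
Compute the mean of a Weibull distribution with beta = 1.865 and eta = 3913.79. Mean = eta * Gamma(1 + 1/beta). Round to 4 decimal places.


beta = 1.865, eta = 3913.79
1/beta = 0.5362
1 + 1/beta = 1.5362
Gamma(1.5362) = 0.8879
Mean = 3913.79 * 0.8879
Mean = 3475.1946

3475.1946


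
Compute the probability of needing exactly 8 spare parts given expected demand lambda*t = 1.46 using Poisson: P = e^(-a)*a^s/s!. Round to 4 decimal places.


a = 1.46, s = 8
e^(-a) = e^(-1.46) = 0.2322
a^s = 1.46^8 = 20.6454
s! = 40320
P = 0.2322 * 20.6454 / 40320
P = 0.0001

0.0001


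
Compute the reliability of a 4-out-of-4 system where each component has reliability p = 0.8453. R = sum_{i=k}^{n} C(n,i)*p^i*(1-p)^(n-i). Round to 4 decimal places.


k = 4, n = 4, p = 0.8453
i=4: C(4,4)=1 * 0.8453^4 * 0.1547^0 = 0.5106
R = sum of terms = 0.5106

0.5106


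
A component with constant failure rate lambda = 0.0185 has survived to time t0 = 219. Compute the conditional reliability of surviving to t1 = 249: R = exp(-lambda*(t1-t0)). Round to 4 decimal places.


lambda = 0.0185
t0 = 219, t1 = 249
t1 - t0 = 30
lambda * (t1-t0) = 0.0185 * 30 = 0.555
R = exp(-0.555)
R = 0.5741

0.5741


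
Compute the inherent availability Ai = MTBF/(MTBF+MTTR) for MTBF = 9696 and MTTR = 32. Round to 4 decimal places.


MTBF = 9696
MTTR = 32
MTBF + MTTR = 9728
Ai = 9696 / 9728
Ai = 0.9967

0.9967


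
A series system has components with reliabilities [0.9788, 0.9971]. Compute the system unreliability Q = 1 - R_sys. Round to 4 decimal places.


Components: [0.9788, 0.9971]
After component 1: product = 0.9788
After component 2: product = 0.976
R_sys = 0.976
Q = 1 - 0.976 = 0.024

0.024


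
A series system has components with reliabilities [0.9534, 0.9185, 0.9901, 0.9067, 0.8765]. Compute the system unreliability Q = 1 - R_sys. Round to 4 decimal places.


Components: [0.9534, 0.9185, 0.9901, 0.9067, 0.8765]
After component 1: product = 0.9534
After component 2: product = 0.8757
After component 3: product = 0.867
After component 4: product = 0.7861
After component 5: product = 0.689
R_sys = 0.689
Q = 1 - 0.689 = 0.311

0.311


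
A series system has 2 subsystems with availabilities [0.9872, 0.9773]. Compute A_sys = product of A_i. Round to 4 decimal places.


Subsystems: [0.9872, 0.9773]
After subsystem 1 (A=0.9872): product = 0.9872
After subsystem 2 (A=0.9773): product = 0.9648
A_sys = 0.9648

0.9648


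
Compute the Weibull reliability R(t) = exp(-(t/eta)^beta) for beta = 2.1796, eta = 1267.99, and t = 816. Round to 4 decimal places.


beta = 2.1796, eta = 1267.99, t = 816
t/eta = 816 / 1267.99 = 0.6435
(t/eta)^beta = 0.6435^2.1796 = 0.3826
R(t) = exp(-0.3826)
R(t) = 0.6821

0.6821


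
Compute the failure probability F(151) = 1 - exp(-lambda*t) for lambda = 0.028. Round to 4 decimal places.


lambda = 0.028, t = 151
lambda * t = 4.228
exp(-4.228) = 0.0146
F(t) = 1 - 0.0146
F(t) = 0.9854

0.9854


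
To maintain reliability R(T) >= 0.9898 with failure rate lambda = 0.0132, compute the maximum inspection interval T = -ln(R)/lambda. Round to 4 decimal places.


R_target = 0.9898
lambda = 0.0132
-ln(0.9898) = 0.0103
T = 0.0103 / 0.0132
T = 0.7767

0.7767


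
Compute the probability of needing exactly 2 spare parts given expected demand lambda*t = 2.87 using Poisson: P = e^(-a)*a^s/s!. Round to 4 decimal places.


a = 2.87, s = 2
e^(-a) = e^(-2.87) = 0.0567
a^s = 2.87^2 = 8.2369
s! = 2
P = 0.0567 * 8.2369 / 2
P = 0.2335

0.2335


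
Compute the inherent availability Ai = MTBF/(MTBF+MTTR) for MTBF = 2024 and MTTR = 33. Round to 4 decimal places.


MTBF = 2024
MTTR = 33
MTBF + MTTR = 2057
Ai = 2024 / 2057
Ai = 0.984

0.984


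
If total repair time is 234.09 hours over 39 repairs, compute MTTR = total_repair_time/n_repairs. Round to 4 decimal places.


total_repair_time = 234.09
n_repairs = 39
MTTR = 234.09 / 39
MTTR = 6.0023

6.0023


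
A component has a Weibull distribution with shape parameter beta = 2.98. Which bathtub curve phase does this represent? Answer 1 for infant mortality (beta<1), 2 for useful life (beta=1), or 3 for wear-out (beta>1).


beta = 2.98
Compare beta to 1:
beta < 1 => infant mortality (phase 1)
beta = 1 => useful life (phase 2)
beta > 1 => wear-out (phase 3)
Since beta = 2.98, this is wear-out (increasing failure rate)
Phase = 3

3


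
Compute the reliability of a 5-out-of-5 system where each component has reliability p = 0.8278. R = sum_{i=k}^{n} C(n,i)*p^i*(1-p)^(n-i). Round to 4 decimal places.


k = 5, n = 5, p = 0.8278
i=5: C(5,5)=1 * 0.8278^5 * 0.1722^0 = 0.3887
R = sum of terms = 0.3887

0.3887


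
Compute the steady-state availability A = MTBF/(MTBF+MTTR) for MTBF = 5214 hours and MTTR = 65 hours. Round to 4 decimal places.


MTBF = 5214
MTTR = 65
MTBF + MTTR = 5279
A = 5214 / 5279
A = 0.9877

0.9877


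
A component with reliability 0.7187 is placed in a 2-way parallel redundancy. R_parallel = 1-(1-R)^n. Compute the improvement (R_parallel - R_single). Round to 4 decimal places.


R_single = 0.7187, n = 2
1 - R_single = 0.2813
(1 - R_single)^n = 0.2813^2 = 0.0791
R_parallel = 1 - 0.0791 = 0.9209
Improvement = 0.9209 - 0.7187
Improvement = 0.2022

0.2022


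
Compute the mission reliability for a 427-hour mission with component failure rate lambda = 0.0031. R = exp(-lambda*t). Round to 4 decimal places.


lambda = 0.0031
mission_time = 427
lambda * t = 0.0031 * 427 = 1.3237
R = exp(-1.3237)
R = 0.2661

0.2661


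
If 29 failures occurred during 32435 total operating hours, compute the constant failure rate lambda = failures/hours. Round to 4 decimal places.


failures = 29
total_hours = 32435
lambda = 29 / 32435
lambda = 0.0009

0.0009


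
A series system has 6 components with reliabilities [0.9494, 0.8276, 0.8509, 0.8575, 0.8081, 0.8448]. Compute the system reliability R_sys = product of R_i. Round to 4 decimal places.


Components: [0.9494, 0.8276, 0.8509, 0.8575, 0.8081, 0.8448]
After component 1 (R=0.9494): product = 0.9494
After component 2 (R=0.8276): product = 0.7857
After component 3 (R=0.8509): product = 0.6686
After component 4 (R=0.8575): product = 0.5733
After component 5 (R=0.8081): product = 0.4633
After component 6 (R=0.8448): product = 0.3914
R_sys = 0.3914

0.3914


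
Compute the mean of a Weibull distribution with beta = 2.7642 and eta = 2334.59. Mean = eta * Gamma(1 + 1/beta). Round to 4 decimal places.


beta = 2.7642, eta = 2334.59
1/beta = 0.3618
1 + 1/beta = 1.3618
Gamma(1.3618) = 0.89
Mean = 2334.59 * 0.89
Mean = 2077.8401

2077.8401


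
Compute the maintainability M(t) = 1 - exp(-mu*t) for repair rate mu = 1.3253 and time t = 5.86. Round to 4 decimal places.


mu = 1.3253, t = 5.86
mu * t = 1.3253 * 5.86 = 7.7663
exp(-7.7663) = 0.0004
M(t) = 1 - 0.0004
M(t) = 0.9996

0.9996


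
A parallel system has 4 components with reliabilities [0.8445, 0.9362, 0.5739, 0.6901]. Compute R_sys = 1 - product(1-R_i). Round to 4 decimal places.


Components: [0.8445, 0.9362, 0.5739, 0.6901]
(1 - 0.8445) = 0.1555, running product = 0.1555
(1 - 0.9362) = 0.0638, running product = 0.0099
(1 - 0.5739) = 0.4261, running product = 0.0042
(1 - 0.6901) = 0.3099, running product = 0.0013
Product of (1-R_i) = 0.0013
R_sys = 1 - 0.0013 = 0.9987

0.9987


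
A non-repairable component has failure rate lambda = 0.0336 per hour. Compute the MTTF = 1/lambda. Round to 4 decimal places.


lambda = 0.0336
MTTF = 1 / 0.0336
MTTF = 29.7619

29.7619


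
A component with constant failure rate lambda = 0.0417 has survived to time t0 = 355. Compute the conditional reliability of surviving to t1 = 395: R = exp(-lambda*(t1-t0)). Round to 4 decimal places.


lambda = 0.0417
t0 = 355, t1 = 395
t1 - t0 = 40
lambda * (t1-t0) = 0.0417 * 40 = 1.668
R = exp(-1.668)
R = 0.1886

0.1886


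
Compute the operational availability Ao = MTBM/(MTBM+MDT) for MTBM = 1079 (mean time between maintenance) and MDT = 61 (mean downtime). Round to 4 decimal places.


MTBM = 1079
MDT = 61
MTBM + MDT = 1140
Ao = 1079 / 1140
Ao = 0.9465

0.9465


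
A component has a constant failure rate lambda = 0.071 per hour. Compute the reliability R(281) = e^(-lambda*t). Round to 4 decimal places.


lambda = 0.071
t = 281
lambda * t = 19.951
R(t) = e^(-19.951)
R(t) = 0.0

0.0


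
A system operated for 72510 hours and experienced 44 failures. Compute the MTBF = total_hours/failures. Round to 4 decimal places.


total_hours = 72510
failures = 44
MTBF = 72510 / 44
MTBF = 1647.9545

1647.9545


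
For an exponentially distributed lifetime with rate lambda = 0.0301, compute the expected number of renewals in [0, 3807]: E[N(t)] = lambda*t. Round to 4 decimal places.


lambda = 0.0301
t = 3807
E[N(t)] = lambda * t
E[N(t)] = 0.0301 * 3807
E[N(t)] = 114.5907

114.5907


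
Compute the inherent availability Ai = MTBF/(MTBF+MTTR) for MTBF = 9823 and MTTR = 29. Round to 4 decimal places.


MTBF = 9823
MTTR = 29
MTBF + MTTR = 9852
Ai = 9823 / 9852
Ai = 0.9971

0.9971


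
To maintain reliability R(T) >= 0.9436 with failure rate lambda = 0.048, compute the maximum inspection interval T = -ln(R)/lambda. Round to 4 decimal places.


R_target = 0.9436
lambda = 0.048
-ln(0.9436) = 0.0581
T = 0.0581 / 0.048
T = 1.2094

1.2094


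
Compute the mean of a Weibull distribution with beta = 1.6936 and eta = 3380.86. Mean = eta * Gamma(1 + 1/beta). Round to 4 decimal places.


beta = 1.6936, eta = 3380.86
1/beta = 0.5905
1 + 1/beta = 1.5905
Gamma(1.5905) = 0.8925
Mean = 3380.86 * 0.8925
Mean = 3017.3375

3017.3375


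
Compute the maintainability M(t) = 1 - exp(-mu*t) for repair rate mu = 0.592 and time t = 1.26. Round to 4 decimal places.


mu = 0.592, t = 1.26
mu * t = 0.592 * 1.26 = 0.7459
exp(-0.7459) = 0.4743
M(t) = 1 - 0.4743
M(t) = 0.5257

0.5257


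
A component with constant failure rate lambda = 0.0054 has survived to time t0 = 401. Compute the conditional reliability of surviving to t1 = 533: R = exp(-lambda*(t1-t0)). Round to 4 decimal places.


lambda = 0.0054
t0 = 401, t1 = 533
t1 - t0 = 132
lambda * (t1-t0) = 0.0054 * 132 = 0.7128
R = exp(-0.7128)
R = 0.4903

0.4903


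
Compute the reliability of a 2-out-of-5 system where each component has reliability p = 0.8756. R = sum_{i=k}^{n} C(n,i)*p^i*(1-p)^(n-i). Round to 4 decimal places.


k = 2, n = 5, p = 0.8756
i=2: C(5,2)=10 * 0.8756^2 * 0.1244^3 = 0.0148
i=3: C(5,3)=10 * 0.8756^3 * 0.1244^2 = 0.1039
i=4: C(5,4)=5 * 0.8756^4 * 0.1244^1 = 0.3656
i=5: C(5,5)=1 * 0.8756^5 * 0.1244^0 = 0.5147
R = sum of terms = 0.9989

0.9989


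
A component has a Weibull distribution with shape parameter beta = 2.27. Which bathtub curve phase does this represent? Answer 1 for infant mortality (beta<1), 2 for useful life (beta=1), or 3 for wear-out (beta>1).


beta = 2.27
Compare beta to 1:
beta < 1 => infant mortality (phase 1)
beta = 1 => useful life (phase 2)
beta > 1 => wear-out (phase 3)
Since beta = 2.27, this is wear-out (increasing failure rate)
Phase = 3

3


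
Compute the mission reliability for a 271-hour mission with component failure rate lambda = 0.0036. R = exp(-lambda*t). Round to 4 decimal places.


lambda = 0.0036
mission_time = 271
lambda * t = 0.0036 * 271 = 0.9756
R = exp(-0.9756)
R = 0.377

0.377


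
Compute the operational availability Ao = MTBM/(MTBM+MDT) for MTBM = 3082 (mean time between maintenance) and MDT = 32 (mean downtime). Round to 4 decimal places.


MTBM = 3082
MDT = 32
MTBM + MDT = 3114
Ao = 3082 / 3114
Ao = 0.9897

0.9897


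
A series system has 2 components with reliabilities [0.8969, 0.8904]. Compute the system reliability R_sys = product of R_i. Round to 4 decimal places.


Components: [0.8969, 0.8904]
After component 1 (R=0.8969): product = 0.8969
After component 2 (R=0.8904): product = 0.7986
R_sys = 0.7986

0.7986


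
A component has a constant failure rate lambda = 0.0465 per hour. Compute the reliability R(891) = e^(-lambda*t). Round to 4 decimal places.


lambda = 0.0465
t = 891
lambda * t = 41.4315
R(t) = e^(-41.4315)
R(t) = 0.0

0.0


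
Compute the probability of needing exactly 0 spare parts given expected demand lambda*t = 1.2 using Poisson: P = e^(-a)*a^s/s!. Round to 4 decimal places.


a = 1.2, s = 0
e^(-a) = e^(-1.2) = 0.3012
a^s = 1.2^0 = 1.0
s! = 1
P = 0.3012 * 1.0 / 1
P = 0.3012

0.3012


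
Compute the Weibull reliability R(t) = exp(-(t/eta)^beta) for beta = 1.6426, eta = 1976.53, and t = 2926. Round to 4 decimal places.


beta = 1.6426, eta = 1976.53, t = 2926
t/eta = 2926 / 1976.53 = 1.4804
(t/eta)^beta = 1.4804^1.6426 = 1.9048
R(t) = exp(-1.9048)
R(t) = 0.1489

0.1489


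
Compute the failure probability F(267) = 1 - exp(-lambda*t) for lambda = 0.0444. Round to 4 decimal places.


lambda = 0.0444, t = 267
lambda * t = 11.8548
exp(-11.8548) = 0.0
F(t) = 1 - 0.0
F(t) = 1.0

1.0


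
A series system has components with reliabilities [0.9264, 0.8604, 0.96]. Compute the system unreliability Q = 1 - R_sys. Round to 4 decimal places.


Components: [0.9264, 0.8604, 0.96]
After component 1: product = 0.9264
After component 2: product = 0.7971
After component 3: product = 0.7652
R_sys = 0.7652
Q = 1 - 0.7652 = 0.2348

0.2348


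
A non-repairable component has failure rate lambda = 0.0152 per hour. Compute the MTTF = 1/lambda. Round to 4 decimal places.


lambda = 0.0152
MTTF = 1 / 0.0152
MTTF = 65.7895

65.7895


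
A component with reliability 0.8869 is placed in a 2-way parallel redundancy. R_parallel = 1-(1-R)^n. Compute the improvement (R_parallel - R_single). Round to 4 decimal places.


R_single = 0.8869, n = 2
1 - R_single = 0.1131
(1 - R_single)^n = 0.1131^2 = 0.0128
R_parallel = 1 - 0.0128 = 0.9872
Improvement = 0.9872 - 0.8869
Improvement = 0.1003

0.1003


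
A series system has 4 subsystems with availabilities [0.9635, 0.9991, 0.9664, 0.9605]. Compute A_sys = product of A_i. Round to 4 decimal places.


Subsystems: [0.9635, 0.9991, 0.9664, 0.9605]
After subsystem 1 (A=0.9635): product = 0.9635
After subsystem 2 (A=0.9991): product = 0.9626
After subsystem 3 (A=0.9664): product = 0.9303
After subsystem 4 (A=0.9605): product = 0.8935
A_sys = 0.8935

0.8935


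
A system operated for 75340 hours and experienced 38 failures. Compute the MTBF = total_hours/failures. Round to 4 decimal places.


total_hours = 75340
failures = 38
MTBF = 75340 / 38
MTBF = 1982.6316

1982.6316


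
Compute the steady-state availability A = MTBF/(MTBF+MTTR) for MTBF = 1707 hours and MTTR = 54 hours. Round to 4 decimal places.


MTBF = 1707
MTTR = 54
MTBF + MTTR = 1761
A = 1707 / 1761
A = 0.9693

0.9693


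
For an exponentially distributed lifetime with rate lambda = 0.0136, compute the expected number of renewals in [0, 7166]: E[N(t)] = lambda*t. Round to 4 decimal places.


lambda = 0.0136
t = 7166
E[N(t)] = lambda * t
E[N(t)] = 0.0136 * 7166
E[N(t)] = 97.4576

97.4576


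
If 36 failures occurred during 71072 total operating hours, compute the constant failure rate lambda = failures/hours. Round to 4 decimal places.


failures = 36
total_hours = 71072
lambda = 36 / 71072
lambda = 0.0005

0.0005


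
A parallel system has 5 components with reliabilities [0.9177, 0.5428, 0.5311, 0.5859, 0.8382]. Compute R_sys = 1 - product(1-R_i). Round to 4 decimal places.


Components: [0.9177, 0.5428, 0.5311, 0.5859, 0.8382]
(1 - 0.9177) = 0.0823, running product = 0.0823
(1 - 0.5428) = 0.4572, running product = 0.0376
(1 - 0.5311) = 0.4689, running product = 0.0176
(1 - 0.5859) = 0.4141, running product = 0.0073
(1 - 0.8382) = 0.1618, running product = 0.0012
Product of (1-R_i) = 0.0012
R_sys = 1 - 0.0012 = 0.9988

0.9988


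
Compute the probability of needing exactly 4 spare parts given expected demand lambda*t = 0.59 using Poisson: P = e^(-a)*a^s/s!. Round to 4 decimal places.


a = 0.59, s = 4
e^(-a) = e^(-0.59) = 0.5543
a^s = 0.59^4 = 0.1212
s! = 24
P = 0.5543 * 0.1212 / 24
P = 0.0028

0.0028


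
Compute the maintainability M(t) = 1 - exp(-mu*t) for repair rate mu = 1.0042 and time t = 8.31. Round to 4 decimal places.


mu = 1.0042, t = 8.31
mu * t = 1.0042 * 8.31 = 8.3449
exp(-8.3449) = 0.0002
M(t) = 1 - 0.0002
M(t) = 0.9998

0.9998


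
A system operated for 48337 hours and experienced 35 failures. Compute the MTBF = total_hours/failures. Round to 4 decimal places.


total_hours = 48337
failures = 35
MTBF = 48337 / 35
MTBF = 1381.0571

1381.0571


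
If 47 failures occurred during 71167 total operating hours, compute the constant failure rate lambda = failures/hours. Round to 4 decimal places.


failures = 47
total_hours = 71167
lambda = 47 / 71167
lambda = 0.0007

0.0007


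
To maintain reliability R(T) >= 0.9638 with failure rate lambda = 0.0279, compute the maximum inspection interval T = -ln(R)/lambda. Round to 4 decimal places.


R_target = 0.9638
lambda = 0.0279
-ln(0.9638) = 0.0369
T = 0.0369 / 0.0279
T = 1.3216

1.3216


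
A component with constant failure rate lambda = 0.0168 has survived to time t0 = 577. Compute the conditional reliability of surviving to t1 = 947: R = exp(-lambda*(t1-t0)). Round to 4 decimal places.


lambda = 0.0168
t0 = 577, t1 = 947
t1 - t0 = 370
lambda * (t1-t0) = 0.0168 * 370 = 6.216
R = exp(-6.216)
R = 0.002

0.002


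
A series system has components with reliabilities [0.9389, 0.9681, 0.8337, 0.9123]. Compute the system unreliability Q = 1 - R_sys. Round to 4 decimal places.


Components: [0.9389, 0.9681, 0.8337, 0.9123]
After component 1: product = 0.9389
After component 2: product = 0.9089
After component 3: product = 0.7578
After component 4: product = 0.6913
R_sys = 0.6913
Q = 1 - 0.6913 = 0.3087

0.3087


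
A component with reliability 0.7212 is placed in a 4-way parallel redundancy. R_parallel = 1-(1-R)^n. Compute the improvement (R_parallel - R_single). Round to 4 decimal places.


R_single = 0.7212, n = 4
1 - R_single = 0.2788
(1 - R_single)^n = 0.2788^4 = 0.006
R_parallel = 1 - 0.006 = 0.994
Improvement = 0.994 - 0.7212
Improvement = 0.2728

0.2728


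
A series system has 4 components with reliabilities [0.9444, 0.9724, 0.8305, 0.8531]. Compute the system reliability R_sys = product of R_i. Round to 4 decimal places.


Components: [0.9444, 0.9724, 0.8305, 0.8531]
After component 1 (R=0.9444): product = 0.9444
After component 2 (R=0.9724): product = 0.9183
After component 3 (R=0.8305): product = 0.7627
After component 4 (R=0.8531): product = 0.6506
R_sys = 0.6506

0.6506


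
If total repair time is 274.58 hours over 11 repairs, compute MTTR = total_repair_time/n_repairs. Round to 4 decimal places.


total_repair_time = 274.58
n_repairs = 11
MTTR = 274.58 / 11
MTTR = 24.9618

24.9618


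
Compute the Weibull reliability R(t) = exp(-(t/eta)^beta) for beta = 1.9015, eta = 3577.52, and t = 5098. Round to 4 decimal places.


beta = 1.9015, eta = 3577.52, t = 5098
t/eta = 5098 / 3577.52 = 1.425
(t/eta)^beta = 1.425^1.9015 = 1.961
R(t) = exp(-1.961)
R(t) = 0.1407

0.1407


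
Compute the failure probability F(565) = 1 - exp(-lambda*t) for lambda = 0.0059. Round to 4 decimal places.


lambda = 0.0059, t = 565
lambda * t = 3.3335
exp(-3.3335) = 0.0357
F(t) = 1 - 0.0357
F(t) = 0.9643

0.9643


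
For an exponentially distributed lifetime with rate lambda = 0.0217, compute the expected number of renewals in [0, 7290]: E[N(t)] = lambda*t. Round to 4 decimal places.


lambda = 0.0217
t = 7290
E[N(t)] = lambda * t
E[N(t)] = 0.0217 * 7290
E[N(t)] = 158.193

158.193


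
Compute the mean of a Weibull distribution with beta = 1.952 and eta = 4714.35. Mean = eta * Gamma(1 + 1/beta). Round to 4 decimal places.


beta = 1.952, eta = 4714.35
1/beta = 0.5123
1 + 1/beta = 1.5123
Gamma(1.5123) = 0.8867
Mean = 4714.35 * 0.8867
Mean = 4180.153

4180.153


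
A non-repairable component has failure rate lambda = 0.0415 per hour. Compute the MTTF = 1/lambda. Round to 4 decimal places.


lambda = 0.0415
MTTF = 1 / 0.0415
MTTF = 24.0964

24.0964


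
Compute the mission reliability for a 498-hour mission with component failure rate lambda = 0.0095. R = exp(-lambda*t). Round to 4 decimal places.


lambda = 0.0095
mission_time = 498
lambda * t = 0.0095 * 498 = 4.731
R = exp(-4.731)
R = 0.0088

0.0088


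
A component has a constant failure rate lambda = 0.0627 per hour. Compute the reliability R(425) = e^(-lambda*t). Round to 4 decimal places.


lambda = 0.0627
t = 425
lambda * t = 26.6475
R(t) = e^(-26.6475)
R(t) = 0.0

0.0


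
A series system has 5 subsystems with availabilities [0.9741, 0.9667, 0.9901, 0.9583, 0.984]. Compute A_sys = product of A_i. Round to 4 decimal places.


Subsystems: [0.9741, 0.9667, 0.9901, 0.9583, 0.984]
After subsystem 1 (A=0.9741): product = 0.9741
After subsystem 2 (A=0.9667): product = 0.9417
After subsystem 3 (A=0.9901): product = 0.9323
After subsystem 4 (A=0.9583): product = 0.8935
After subsystem 5 (A=0.984): product = 0.8792
A_sys = 0.8792

0.8792


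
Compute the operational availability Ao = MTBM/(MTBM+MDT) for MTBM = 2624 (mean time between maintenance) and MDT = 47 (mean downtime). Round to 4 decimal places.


MTBM = 2624
MDT = 47
MTBM + MDT = 2671
Ao = 2624 / 2671
Ao = 0.9824

0.9824


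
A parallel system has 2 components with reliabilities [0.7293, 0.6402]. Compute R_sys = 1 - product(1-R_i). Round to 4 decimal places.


Components: [0.7293, 0.6402]
(1 - 0.7293) = 0.2707, running product = 0.2707
(1 - 0.6402) = 0.3598, running product = 0.0974
Product of (1-R_i) = 0.0974
R_sys = 1 - 0.0974 = 0.9026

0.9026


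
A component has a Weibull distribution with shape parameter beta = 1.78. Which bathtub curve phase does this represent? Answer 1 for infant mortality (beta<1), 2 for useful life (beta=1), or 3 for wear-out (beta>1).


beta = 1.78
Compare beta to 1:
beta < 1 => infant mortality (phase 1)
beta = 1 => useful life (phase 2)
beta > 1 => wear-out (phase 3)
Since beta = 1.78, this is wear-out (increasing failure rate)
Phase = 3

3


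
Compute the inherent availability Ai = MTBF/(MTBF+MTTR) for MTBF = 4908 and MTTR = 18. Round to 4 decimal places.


MTBF = 4908
MTTR = 18
MTBF + MTTR = 4926
Ai = 4908 / 4926
Ai = 0.9963

0.9963


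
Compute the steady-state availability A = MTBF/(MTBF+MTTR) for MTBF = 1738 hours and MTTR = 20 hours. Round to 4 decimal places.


MTBF = 1738
MTTR = 20
MTBF + MTTR = 1758
A = 1738 / 1758
A = 0.9886

0.9886


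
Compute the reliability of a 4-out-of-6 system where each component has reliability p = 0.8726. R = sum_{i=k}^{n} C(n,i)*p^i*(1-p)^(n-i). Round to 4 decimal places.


k = 4, n = 6, p = 0.8726
i=4: C(6,4)=15 * 0.8726^4 * 0.1274^2 = 0.1412
i=5: C(6,5)=6 * 0.8726^5 * 0.1274^1 = 0.3867
i=6: C(6,6)=1 * 0.8726^6 * 0.1274^0 = 0.4415
R = sum of terms = 0.9693

0.9693


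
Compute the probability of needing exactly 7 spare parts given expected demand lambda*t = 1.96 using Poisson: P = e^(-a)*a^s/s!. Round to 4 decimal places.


a = 1.96, s = 7
e^(-a) = e^(-1.96) = 0.1409
a^s = 1.96^7 = 111.1201
s! = 5040
P = 0.1409 * 111.1201 / 5040
P = 0.0031

0.0031


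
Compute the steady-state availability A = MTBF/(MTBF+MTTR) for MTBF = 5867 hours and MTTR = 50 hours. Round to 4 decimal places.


MTBF = 5867
MTTR = 50
MTBF + MTTR = 5917
A = 5867 / 5917
A = 0.9915

0.9915


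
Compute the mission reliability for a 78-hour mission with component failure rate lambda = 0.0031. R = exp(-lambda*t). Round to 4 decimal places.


lambda = 0.0031
mission_time = 78
lambda * t = 0.0031 * 78 = 0.2418
R = exp(-0.2418)
R = 0.7852

0.7852


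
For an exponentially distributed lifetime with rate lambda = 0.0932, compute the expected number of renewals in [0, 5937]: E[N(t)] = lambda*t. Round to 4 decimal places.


lambda = 0.0932
t = 5937
E[N(t)] = lambda * t
E[N(t)] = 0.0932 * 5937
E[N(t)] = 553.3284

553.3284


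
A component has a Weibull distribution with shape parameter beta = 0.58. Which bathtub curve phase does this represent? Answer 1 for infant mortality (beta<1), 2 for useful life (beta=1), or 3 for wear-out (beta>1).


beta = 0.58
Compare beta to 1:
beta < 1 => infant mortality (phase 1)
beta = 1 => useful life (phase 2)
beta > 1 => wear-out (phase 3)
Since beta = 0.58, this is infant mortality (decreasing failure rate)
Phase = 1

1


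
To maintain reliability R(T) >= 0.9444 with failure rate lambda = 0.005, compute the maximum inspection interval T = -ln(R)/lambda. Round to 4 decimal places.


R_target = 0.9444
lambda = 0.005
-ln(0.9444) = 0.0572
T = 0.0572 / 0.005
T = 11.4411

11.4411


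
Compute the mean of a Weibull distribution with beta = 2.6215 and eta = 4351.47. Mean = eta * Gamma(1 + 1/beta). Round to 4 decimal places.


beta = 2.6215, eta = 4351.47
1/beta = 0.3815
1 + 1/beta = 1.3815
Gamma(1.3815) = 0.8884
Mean = 4351.47 * 0.8884
Mean = 3865.9834

3865.9834


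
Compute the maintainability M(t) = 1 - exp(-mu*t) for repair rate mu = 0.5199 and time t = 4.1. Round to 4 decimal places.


mu = 0.5199, t = 4.1
mu * t = 0.5199 * 4.1 = 2.1316
exp(-2.1316) = 0.1186
M(t) = 1 - 0.1186
M(t) = 0.8814

0.8814


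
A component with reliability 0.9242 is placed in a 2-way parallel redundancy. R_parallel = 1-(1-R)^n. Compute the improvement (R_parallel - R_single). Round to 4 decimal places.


R_single = 0.9242, n = 2
1 - R_single = 0.0758
(1 - R_single)^n = 0.0758^2 = 0.0057
R_parallel = 1 - 0.0057 = 0.9943
Improvement = 0.9943 - 0.9242
Improvement = 0.0701

0.0701


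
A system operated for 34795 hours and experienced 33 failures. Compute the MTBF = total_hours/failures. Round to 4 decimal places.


total_hours = 34795
failures = 33
MTBF = 34795 / 33
MTBF = 1054.3939

1054.3939


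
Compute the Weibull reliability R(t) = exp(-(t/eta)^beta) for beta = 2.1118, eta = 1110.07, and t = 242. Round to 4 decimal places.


beta = 2.1118, eta = 1110.07, t = 242
t/eta = 242 / 1110.07 = 0.218
(t/eta)^beta = 0.218^2.1118 = 0.0401
R(t) = exp(-0.0401)
R(t) = 0.9607

0.9607


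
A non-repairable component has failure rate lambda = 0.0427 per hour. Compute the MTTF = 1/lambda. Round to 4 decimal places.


lambda = 0.0427
MTTF = 1 / 0.0427
MTTF = 23.4192

23.4192


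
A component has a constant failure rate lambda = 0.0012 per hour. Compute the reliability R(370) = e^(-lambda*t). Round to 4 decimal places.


lambda = 0.0012
t = 370
lambda * t = 0.444
R(t) = e^(-0.444)
R(t) = 0.6415

0.6415


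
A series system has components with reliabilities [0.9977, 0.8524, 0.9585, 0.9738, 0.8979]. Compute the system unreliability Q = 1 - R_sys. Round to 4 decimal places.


Components: [0.9977, 0.8524, 0.9585, 0.9738, 0.8979]
After component 1: product = 0.9977
After component 2: product = 0.8504
After component 3: product = 0.8151
After component 4: product = 0.7938
After component 5: product = 0.7127
R_sys = 0.7127
Q = 1 - 0.7127 = 0.2873

0.2873


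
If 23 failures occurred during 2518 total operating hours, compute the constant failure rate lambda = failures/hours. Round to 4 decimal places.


failures = 23
total_hours = 2518
lambda = 23 / 2518
lambda = 0.0091

0.0091


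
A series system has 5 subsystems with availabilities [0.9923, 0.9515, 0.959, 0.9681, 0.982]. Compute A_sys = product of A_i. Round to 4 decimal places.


Subsystems: [0.9923, 0.9515, 0.959, 0.9681, 0.982]
After subsystem 1 (A=0.9923): product = 0.9923
After subsystem 2 (A=0.9515): product = 0.9442
After subsystem 3 (A=0.959): product = 0.9055
After subsystem 4 (A=0.9681): product = 0.8766
After subsystem 5 (A=0.982): product = 0.8608
A_sys = 0.8608

0.8608


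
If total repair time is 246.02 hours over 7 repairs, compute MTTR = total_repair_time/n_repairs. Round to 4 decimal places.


total_repair_time = 246.02
n_repairs = 7
MTTR = 246.02 / 7
MTTR = 35.1457

35.1457


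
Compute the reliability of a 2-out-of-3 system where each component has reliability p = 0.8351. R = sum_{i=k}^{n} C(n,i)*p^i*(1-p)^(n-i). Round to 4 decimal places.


k = 2, n = 3, p = 0.8351
i=2: C(3,2)=3 * 0.8351^2 * 0.1649^1 = 0.345
i=3: C(3,3)=1 * 0.8351^3 * 0.1649^0 = 0.5824
R = sum of terms = 0.9274

0.9274


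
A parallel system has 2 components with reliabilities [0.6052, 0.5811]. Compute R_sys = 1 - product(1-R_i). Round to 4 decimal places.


Components: [0.6052, 0.5811]
(1 - 0.6052) = 0.3948, running product = 0.3948
(1 - 0.5811) = 0.4189, running product = 0.1654
Product of (1-R_i) = 0.1654
R_sys = 1 - 0.1654 = 0.8346

0.8346


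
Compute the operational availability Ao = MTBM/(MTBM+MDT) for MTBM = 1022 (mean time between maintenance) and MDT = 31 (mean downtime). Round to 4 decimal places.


MTBM = 1022
MDT = 31
MTBM + MDT = 1053
Ao = 1022 / 1053
Ao = 0.9706

0.9706


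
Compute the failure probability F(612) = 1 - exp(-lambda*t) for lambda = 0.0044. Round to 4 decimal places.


lambda = 0.0044, t = 612
lambda * t = 2.6928
exp(-2.6928) = 0.0677
F(t) = 1 - 0.0677
F(t) = 0.9323

0.9323


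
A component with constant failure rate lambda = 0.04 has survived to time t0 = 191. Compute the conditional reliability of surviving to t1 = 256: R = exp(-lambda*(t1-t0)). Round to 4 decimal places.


lambda = 0.04
t0 = 191, t1 = 256
t1 - t0 = 65
lambda * (t1-t0) = 0.04 * 65 = 2.6
R = exp(-2.6)
R = 0.0743

0.0743


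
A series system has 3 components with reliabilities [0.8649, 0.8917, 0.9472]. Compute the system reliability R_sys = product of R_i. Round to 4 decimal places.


Components: [0.8649, 0.8917, 0.9472]
After component 1 (R=0.8649): product = 0.8649
After component 2 (R=0.8917): product = 0.7712
After component 3 (R=0.9472): product = 0.7305
R_sys = 0.7305

0.7305


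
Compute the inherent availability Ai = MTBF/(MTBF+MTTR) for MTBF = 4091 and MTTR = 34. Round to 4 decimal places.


MTBF = 4091
MTTR = 34
MTBF + MTTR = 4125
Ai = 4091 / 4125
Ai = 0.9918

0.9918


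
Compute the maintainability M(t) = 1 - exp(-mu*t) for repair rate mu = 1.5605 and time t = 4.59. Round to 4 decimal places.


mu = 1.5605, t = 4.59
mu * t = 1.5605 * 4.59 = 7.1627
exp(-7.1627) = 0.0008
M(t) = 1 - 0.0008
M(t) = 0.9992

0.9992


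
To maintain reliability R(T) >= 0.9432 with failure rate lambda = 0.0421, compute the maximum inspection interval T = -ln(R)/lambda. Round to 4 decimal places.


R_target = 0.9432
lambda = 0.0421
-ln(0.9432) = 0.0585
T = 0.0585 / 0.0421
T = 1.389

1.389


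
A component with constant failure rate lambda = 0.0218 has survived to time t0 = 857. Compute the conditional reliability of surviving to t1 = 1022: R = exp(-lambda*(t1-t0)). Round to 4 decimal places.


lambda = 0.0218
t0 = 857, t1 = 1022
t1 - t0 = 165
lambda * (t1-t0) = 0.0218 * 165 = 3.597
R = exp(-3.597)
R = 0.0274

0.0274
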